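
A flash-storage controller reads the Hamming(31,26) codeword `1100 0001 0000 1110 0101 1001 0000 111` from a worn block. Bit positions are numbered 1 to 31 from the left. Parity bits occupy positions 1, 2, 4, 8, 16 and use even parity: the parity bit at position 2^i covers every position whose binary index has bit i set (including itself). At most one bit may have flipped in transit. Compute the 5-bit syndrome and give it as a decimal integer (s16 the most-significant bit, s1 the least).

16

s1: b1⊕b3⊕b5⊕b7⊕b9⊕b11⊕b13⊕b15⊕b17⊕b19⊕b21⊕b23⊕b25⊕b27⊕b29⊕b31 = 1⊕0⊕0⊕0⊕0⊕0⊕1⊕1⊕0⊕0⊕1⊕0⊕0⊕0⊕1⊕1 = 0
s2: b2⊕b3⊕b6⊕b7⊕b10⊕b11⊕b14⊕b15⊕b18⊕b19⊕b22⊕b23⊕b26⊕b27⊕b30⊕b31 = 1⊕0⊕0⊕0⊕0⊕0⊕1⊕1⊕1⊕0⊕0⊕0⊕0⊕0⊕1⊕1 = 0
s4: b4⊕b5⊕b6⊕b7⊕b12⊕b13⊕b14⊕b15⊕b20⊕b21⊕b22⊕b23⊕b28⊕b29⊕b30⊕b31 = 0⊕0⊕0⊕0⊕0⊕1⊕1⊕1⊕1⊕1⊕0⊕0⊕0⊕1⊕1⊕1 = 0
s8: b8⊕b9⊕b10⊕b11⊕b12⊕b13⊕b14⊕b15⊕b24⊕b25⊕b26⊕b27⊕b28⊕b29⊕b30⊕b31 = 1⊕0⊕0⊕0⊕0⊕1⊕1⊕1⊕1⊕0⊕0⊕0⊕0⊕1⊕1⊕1 = 0
s16: b16⊕b17⊕b18⊕b19⊕b20⊕b21⊕b22⊕b23⊕b24⊕b25⊕b26⊕b27⊕b28⊕b29⊕b30⊕b31 = 0⊕0⊕1⊕0⊕1⊕1⊕0⊕0⊕1⊕0⊕0⊕0⊕0⊕1⊕1⊕1 = 1
Syndrome (s16...s1) = 10000 → position 16.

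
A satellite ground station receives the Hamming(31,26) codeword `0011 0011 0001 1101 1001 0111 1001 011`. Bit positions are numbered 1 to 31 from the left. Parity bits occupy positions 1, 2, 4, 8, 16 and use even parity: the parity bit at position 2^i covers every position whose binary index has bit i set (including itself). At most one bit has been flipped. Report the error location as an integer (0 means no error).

15

s1: b1⊕b3⊕b5⊕b7⊕b9⊕b11⊕b13⊕b15⊕b17⊕b19⊕b21⊕b23⊕b25⊕b27⊕b29⊕b31 = 0⊕1⊕0⊕1⊕0⊕0⊕1⊕0⊕1⊕0⊕0⊕1⊕1⊕0⊕0⊕1 = 1
s2: b2⊕b3⊕b6⊕b7⊕b10⊕b11⊕b14⊕b15⊕b18⊕b19⊕b22⊕b23⊕b26⊕b27⊕b30⊕b31 = 0⊕1⊕0⊕1⊕0⊕0⊕1⊕0⊕0⊕0⊕1⊕1⊕0⊕0⊕1⊕1 = 1
s4: b4⊕b5⊕b6⊕b7⊕b12⊕b13⊕b14⊕b15⊕b20⊕b21⊕b22⊕b23⊕b28⊕b29⊕b30⊕b31 = 1⊕0⊕0⊕1⊕1⊕1⊕1⊕0⊕1⊕0⊕1⊕1⊕1⊕0⊕1⊕1 = 1
s8: b8⊕b9⊕b10⊕b11⊕b12⊕b13⊕b14⊕b15⊕b24⊕b25⊕b26⊕b27⊕b28⊕b29⊕b30⊕b31 = 1⊕0⊕0⊕0⊕1⊕1⊕1⊕0⊕1⊕1⊕0⊕0⊕1⊕0⊕1⊕1 = 1
s16: b16⊕b17⊕b18⊕b19⊕b20⊕b21⊕b22⊕b23⊕b24⊕b25⊕b26⊕b27⊕b28⊕b29⊕b30⊕b31 = 1⊕1⊕0⊕0⊕1⊕0⊕1⊕1⊕1⊕1⊕0⊕0⊕1⊕0⊕1⊕1 = 0
Syndrome (s16...s1) = 01111 → position 15.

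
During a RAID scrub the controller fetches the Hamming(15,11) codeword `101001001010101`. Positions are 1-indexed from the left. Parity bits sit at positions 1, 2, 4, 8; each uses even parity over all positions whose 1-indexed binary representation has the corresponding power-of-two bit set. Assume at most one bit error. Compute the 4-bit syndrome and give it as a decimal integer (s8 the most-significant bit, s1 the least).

4

s1: b1⊕b3⊕b5⊕b7⊕b9⊕b11⊕b13⊕b15 = 1⊕1⊕0⊕0⊕1⊕1⊕1⊕1 = 0
s2: b2⊕b3⊕b6⊕b7⊕b10⊕b11⊕b14⊕b15 = 0⊕1⊕1⊕0⊕0⊕1⊕0⊕1 = 0
s4: b4⊕b5⊕b6⊕b7⊕b12⊕b13⊕b14⊕b15 = 0⊕0⊕1⊕0⊕0⊕1⊕0⊕1 = 1
s8: b8⊕b9⊕b10⊕b11⊕b12⊕b13⊕b14⊕b15 = 0⊕1⊕0⊕1⊕0⊕1⊕0⊕1 = 0
Syndrome (s8...s1) = 0100 → position 4.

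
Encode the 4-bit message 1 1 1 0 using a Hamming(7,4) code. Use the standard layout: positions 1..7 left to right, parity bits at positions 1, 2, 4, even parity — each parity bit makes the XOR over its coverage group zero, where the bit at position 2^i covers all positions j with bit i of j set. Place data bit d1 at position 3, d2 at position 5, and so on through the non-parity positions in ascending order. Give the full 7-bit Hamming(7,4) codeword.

Place data bits at non-power-of-two positions: b3=1, b5=1, b6=1, b7=0.
p1 = XOR of data positions {3,5,7} = 1⊕1⊕0 = 0
p2 = XOR of data positions {3,6,7} = 1⊕1⊕0 = 0
p4 = XOR of data positions {5,6,7} = 1⊕1⊕0 = 0
Codeword b1..b7 = 0010110

0010110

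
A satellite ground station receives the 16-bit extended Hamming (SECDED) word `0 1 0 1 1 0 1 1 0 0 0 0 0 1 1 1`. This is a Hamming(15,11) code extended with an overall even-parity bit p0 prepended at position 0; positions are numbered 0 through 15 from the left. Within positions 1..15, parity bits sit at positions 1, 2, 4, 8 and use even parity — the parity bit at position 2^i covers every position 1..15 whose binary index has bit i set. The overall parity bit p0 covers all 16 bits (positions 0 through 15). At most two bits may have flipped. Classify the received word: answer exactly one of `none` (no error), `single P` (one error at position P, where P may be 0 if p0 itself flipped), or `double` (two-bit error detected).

s1: b1⊕b3⊕b5⊕b7⊕b9⊕b11⊕b13⊕b15 = 1⊕1⊕0⊕1⊕0⊕0⊕1⊕1 = 1
s2: b2⊕b3⊕b6⊕b7⊕b10⊕b11⊕b14⊕b15 = 0⊕1⊕1⊕1⊕0⊕0⊕1⊕1 = 1
s4: b4⊕b5⊕b6⊕b7⊕b12⊕b13⊕b14⊕b15 = 1⊕0⊕1⊕1⊕0⊕1⊕1⊕1 = 0
s8: b8⊕b9⊕b10⊕b11⊕b12⊕b13⊕b14⊕b15 = 0⊕0⊕0⊕0⊕0⊕1⊕1⊕1 = 1
Syndrome (s8...s1) = 1011 → position 11.
Overall parity (XOR of all 16 bits, including p0): 0⊕1⊕0⊕1⊕1⊕0⊕1⊕1⊕0⊕0⊕0⊕0⊕0⊕1⊕1⊕1 = 0
Overall=0, syndrome position=11 → double-bit error detected (uncorrectable).

double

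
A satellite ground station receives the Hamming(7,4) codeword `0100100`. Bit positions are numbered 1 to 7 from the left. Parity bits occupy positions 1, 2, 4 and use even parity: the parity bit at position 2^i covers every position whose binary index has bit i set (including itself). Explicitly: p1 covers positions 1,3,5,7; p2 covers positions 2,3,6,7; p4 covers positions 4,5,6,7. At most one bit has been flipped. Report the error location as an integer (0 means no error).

7

s1: b1⊕b3⊕b5⊕b7 = 0⊕0⊕1⊕0 = 1
s2: b2⊕b3⊕b6⊕b7 = 1⊕0⊕0⊕0 = 1
s4: b4⊕b5⊕b6⊕b7 = 0⊕1⊕0⊕0 = 1
Syndrome (s4...s1) = 111 → position 7.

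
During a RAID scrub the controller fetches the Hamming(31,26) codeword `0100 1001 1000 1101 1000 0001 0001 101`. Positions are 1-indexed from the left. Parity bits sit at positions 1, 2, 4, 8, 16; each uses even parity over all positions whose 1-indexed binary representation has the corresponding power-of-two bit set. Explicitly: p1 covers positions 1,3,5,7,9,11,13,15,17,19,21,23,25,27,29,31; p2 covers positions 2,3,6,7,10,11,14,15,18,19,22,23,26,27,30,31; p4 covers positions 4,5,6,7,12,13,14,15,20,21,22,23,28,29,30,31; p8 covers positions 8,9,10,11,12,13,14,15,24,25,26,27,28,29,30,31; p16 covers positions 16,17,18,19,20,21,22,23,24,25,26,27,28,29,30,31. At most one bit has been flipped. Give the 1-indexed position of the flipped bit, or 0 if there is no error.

s1: b1⊕b3⊕b5⊕b7⊕b9⊕b11⊕b13⊕b15⊕b17⊕b19⊕b21⊕b23⊕b25⊕b27⊕b29⊕b31 = 0⊕0⊕1⊕0⊕1⊕0⊕1⊕0⊕1⊕0⊕0⊕0⊕0⊕0⊕1⊕1 = 0
s2: b2⊕b3⊕b6⊕b7⊕b10⊕b11⊕b14⊕b15⊕b18⊕b19⊕b22⊕b23⊕b26⊕b27⊕b30⊕b31 = 1⊕0⊕0⊕0⊕0⊕0⊕1⊕0⊕0⊕0⊕0⊕0⊕0⊕0⊕0⊕1 = 1
s4: b4⊕b5⊕b6⊕b7⊕b12⊕b13⊕b14⊕b15⊕b20⊕b21⊕b22⊕b23⊕b28⊕b29⊕b30⊕b31 = 0⊕1⊕0⊕0⊕0⊕1⊕1⊕0⊕0⊕0⊕0⊕0⊕1⊕1⊕0⊕1 = 0
s8: b8⊕b9⊕b10⊕b11⊕b12⊕b13⊕b14⊕b15⊕b24⊕b25⊕b26⊕b27⊕b28⊕b29⊕b30⊕b31 = 1⊕1⊕0⊕0⊕0⊕1⊕1⊕0⊕1⊕0⊕0⊕0⊕1⊕1⊕0⊕1 = 0
s16: b16⊕b17⊕b18⊕b19⊕b20⊕b21⊕b22⊕b23⊕b24⊕b25⊕b26⊕b27⊕b28⊕b29⊕b30⊕b31 = 1⊕1⊕0⊕0⊕0⊕0⊕0⊕0⊕1⊕0⊕0⊕0⊕1⊕1⊕0⊕1 = 0
Syndrome (s16...s1) = 00010 → position 2.

2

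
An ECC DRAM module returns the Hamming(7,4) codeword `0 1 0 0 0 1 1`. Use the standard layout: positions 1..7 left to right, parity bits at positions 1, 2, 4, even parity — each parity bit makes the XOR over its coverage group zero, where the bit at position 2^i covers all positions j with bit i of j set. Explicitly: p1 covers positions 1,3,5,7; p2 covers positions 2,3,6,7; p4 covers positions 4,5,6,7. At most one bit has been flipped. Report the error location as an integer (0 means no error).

s1: b1⊕b3⊕b5⊕b7 = 0⊕0⊕0⊕1 = 1
s2: b2⊕b3⊕b6⊕b7 = 1⊕0⊕1⊕1 = 1
s4: b4⊕b5⊕b6⊕b7 = 0⊕0⊕1⊕1 = 0
Syndrome (s4...s1) = 011 → position 3.

3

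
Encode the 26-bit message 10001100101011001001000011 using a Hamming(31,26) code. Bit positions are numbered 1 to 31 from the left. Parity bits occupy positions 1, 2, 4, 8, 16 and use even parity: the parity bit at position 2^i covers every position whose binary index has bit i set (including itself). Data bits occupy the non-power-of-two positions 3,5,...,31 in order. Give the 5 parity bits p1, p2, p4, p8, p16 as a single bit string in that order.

Place data bits at non-power-of-two positions: b3=1, b5=0, b6=0, b7=0, b9=1, b10=1, b11=0, b12=0, b13=1, b14=0, b15=1, b17=0, b18=1, b19=1, b20=0, b21=0, b22=1, b23=0, b24=0, b25=1, b26=0, b27=0, b28=0, b29=0, b30=1, b31=1.
p1 = XOR of data positions {3,5,7,9,11,13,15,17,19,21,23,25,27,29,31} = 1⊕0⊕0⊕1⊕0⊕1⊕1⊕0⊕1⊕0⊕0⊕1⊕0⊕0⊕1 = 1
p2 = XOR of data positions {3,6,7,10,11,14,15,18,19,22,23,26,27,30,31} = 1⊕0⊕0⊕1⊕0⊕0⊕1⊕1⊕1⊕1⊕0⊕0⊕0⊕1⊕1 = 0
p4 = XOR of data positions {5,6,7,12,13,14,15,20,21,22,23,28,29,30,31} = 0⊕0⊕0⊕0⊕1⊕0⊕1⊕0⊕0⊕1⊕0⊕0⊕0⊕1⊕1 = 1
p8 = XOR of data positions {9,10,11,12,13,14,15,24,25,26,27,28,29,30,31} = 1⊕1⊕0⊕0⊕1⊕0⊕1⊕0⊕1⊕0⊕0⊕0⊕0⊕1⊕1 = 1
p16 = XOR of data positions {17,18,19,20,21,22,23,24,25,26,27,28,29,30,31} = 0⊕1⊕1⊕0⊕0⊕1⊕0⊕0⊕1⊕0⊕0⊕0⊕0⊕1⊕1 = 0
Parity bits p1,p2,p4,p8,p16 = 10110

10110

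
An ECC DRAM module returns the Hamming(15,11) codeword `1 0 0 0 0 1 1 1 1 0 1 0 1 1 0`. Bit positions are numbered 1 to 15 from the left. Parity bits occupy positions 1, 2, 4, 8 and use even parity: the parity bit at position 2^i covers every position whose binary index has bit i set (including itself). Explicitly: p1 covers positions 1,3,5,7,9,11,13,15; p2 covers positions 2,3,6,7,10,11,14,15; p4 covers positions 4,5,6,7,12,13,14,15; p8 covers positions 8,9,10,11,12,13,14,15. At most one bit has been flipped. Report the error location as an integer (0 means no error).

s1: b1⊕b3⊕b5⊕b7⊕b9⊕b11⊕b13⊕b15 = 1⊕0⊕0⊕1⊕1⊕1⊕1⊕0 = 1
s2: b2⊕b3⊕b6⊕b7⊕b10⊕b11⊕b14⊕b15 = 0⊕0⊕1⊕1⊕0⊕1⊕1⊕0 = 0
s4: b4⊕b5⊕b6⊕b7⊕b12⊕b13⊕b14⊕b15 = 0⊕0⊕1⊕1⊕0⊕1⊕1⊕0 = 0
s8: b8⊕b9⊕b10⊕b11⊕b12⊕b13⊕b14⊕b15 = 1⊕1⊕0⊕1⊕0⊕1⊕1⊕0 = 1
Syndrome (s8...s1) = 1001 → position 9.

9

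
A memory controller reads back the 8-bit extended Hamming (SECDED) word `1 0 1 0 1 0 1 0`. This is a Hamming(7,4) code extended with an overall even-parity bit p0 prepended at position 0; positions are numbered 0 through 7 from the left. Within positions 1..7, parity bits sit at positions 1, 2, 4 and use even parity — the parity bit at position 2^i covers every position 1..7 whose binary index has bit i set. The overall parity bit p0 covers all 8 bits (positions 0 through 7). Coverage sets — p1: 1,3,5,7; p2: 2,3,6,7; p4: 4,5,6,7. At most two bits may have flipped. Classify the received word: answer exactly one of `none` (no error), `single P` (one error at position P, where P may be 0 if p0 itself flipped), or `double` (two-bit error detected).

none

s1: b1⊕b3⊕b5⊕b7 = 0⊕0⊕0⊕0 = 0
s2: b2⊕b3⊕b6⊕b7 = 1⊕0⊕1⊕0 = 0
s4: b4⊕b5⊕b6⊕b7 = 1⊕0⊕1⊕0 = 0
Syndrome (s4...s1) = 000 → position 0 (no error).
Overall parity (XOR of all 8 bits, including p0): 1⊕0⊕1⊕0⊕1⊕0⊕1⊕0 = 0
Overall=0, syndrome position=0 → no error.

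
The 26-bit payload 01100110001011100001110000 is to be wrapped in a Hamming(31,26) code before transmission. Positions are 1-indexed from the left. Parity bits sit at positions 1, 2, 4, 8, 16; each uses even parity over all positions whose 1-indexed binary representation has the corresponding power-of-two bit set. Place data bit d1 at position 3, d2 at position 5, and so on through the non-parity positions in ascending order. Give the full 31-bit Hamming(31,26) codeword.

0000110001100010011100001110000

Place data bits at non-power-of-two positions: b3=0, b5=1, b6=1, b7=0, b9=0, b10=1, b11=1, b12=0, b13=0, b14=0, b15=1, b17=0, b18=1, b19=1, b20=1, b21=0, b22=0, b23=0, b24=0, b25=1, b26=1, b27=1, b28=0, b29=0, b30=0, b31=0.
p1 = XOR of data positions {3,5,7,9,11,13,15,17,19,21,23,25,27,29,31} = 0⊕1⊕0⊕0⊕1⊕0⊕1⊕0⊕1⊕0⊕0⊕1⊕1⊕0⊕0 = 0
p2 = XOR of data positions {3,6,7,10,11,14,15,18,19,22,23,26,27,30,31} = 0⊕1⊕0⊕1⊕1⊕0⊕1⊕1⊕1⊕0⊕0⊕1⊕1⊕0⊕0 = 0
p4 = XOR of data positions {5,6,7,12,13,14,15,20,21,22,23,28,29,30,31} = 1⊕1⊕0⊕0⊕0⊕0⊕1⊕1⊕0⊕0⊕0⊕0⊕0⊕0⊕0 = 0
p8 = XOR of data positions {9,10,11,12,13,14,15,24,25,26,27,28,29,30,31} = 0⊕1⊕1⊕0⊕0⊕0⊕1⊕0⊕1⊕1⊕1⊕0⊕0⊕0⊕0 = 0
p16 = XOR of data positions {17,18,19,20,21,22,23,24,25,26,27,28,29,30,31} = 0⊕1⊕1⊕1⊕0⊕0⊕0⊕0⊕1⊕1⊕1⊕0⊕0⊕0⊕0 = 0
Codeword b1..b31 = 0000110001100010011100001110000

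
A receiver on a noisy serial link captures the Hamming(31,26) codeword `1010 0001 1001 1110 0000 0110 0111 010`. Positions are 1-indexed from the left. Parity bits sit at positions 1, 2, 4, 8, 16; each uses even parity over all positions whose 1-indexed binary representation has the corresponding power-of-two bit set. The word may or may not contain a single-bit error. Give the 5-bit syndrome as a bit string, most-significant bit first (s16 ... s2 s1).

00001

s1: b1⊕b3⊕b5⊕b7⊕b9⊕b11⊕b13⊕b15⊕b17⊕b19⊕b21⊕b23⊕b25⊕b27⊕b29⊕b31 = 1⊕1⊕0⊕0⊕1⊕0⊕1⊕1⊕0⊕0⊕0⊕1⊕0⊕1⊕0⊕0 = 1
s2: b2⊕b3⊕b6⊕b7⊕b10⊕b11⊕b14⊕b15⊕b18⊕b19⊕b22⊕b23⊕b26⊕b27⊕b30⊕b31 = 0⊕1⊕0⊕0⊕0⊕0⊕1⊕1⊕0⊕0⊕1⊕1⊕1⊕1⊕1⊕0 = 0
s4: b4⊕b5⊕b6⊕b7⊕b12⊕b13⊕b14⊕b15⊕b20⊕b21⊕b22⊕b23⊕b28⊕b29⊕b30⊕b31 = 0⊕0⊕0⊕0⊕1⊕1⊕1⊕1⊕0⊕0⊕1⊕1⊕1⊕0⊕1⊕0 = 0
s8: b8⊕b9⊕b10⊕b11⊕b12⊕b13⊕b14⊕b15⊕b24⊕b25⊕b26⊕b27⊕b28⊕b29⊕b30⊕b31 = 1⊕1⊕0⊕0⊕1⊕1⊕1⊕1⊕0⊕0⊕1⊕1⊕1⊕0⊕1⊕0 = 0
s16: b16⊕b17⊕b18⊕b19⊕b20⊕b21⊕b22⊕b23⊕b24⊕b25⊕b26⊕b27⊕b28⊕b29⊕b30⊕b31 = 0⊕0⊕0⊕0⊕0⊕0⊕1⊕1⊕0⊕0⊕1⊕1⊕1⊕0⊕1⊕0 = 0
Syndrome (s16...s1) = 00001 → position 1.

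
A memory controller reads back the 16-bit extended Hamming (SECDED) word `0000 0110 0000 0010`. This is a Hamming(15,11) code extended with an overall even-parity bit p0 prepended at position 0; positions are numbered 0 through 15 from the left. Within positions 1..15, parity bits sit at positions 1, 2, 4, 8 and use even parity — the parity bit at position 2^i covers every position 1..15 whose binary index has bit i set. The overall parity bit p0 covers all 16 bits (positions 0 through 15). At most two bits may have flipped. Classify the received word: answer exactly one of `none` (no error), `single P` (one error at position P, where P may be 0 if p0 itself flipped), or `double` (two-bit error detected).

s1: b1⊕b3⊕b5⊕b7⊕b9⊕b11⊕b13⊕b15 = 0⊕0⊕1⊕0⊕0⊕0⊕0⊕0 = 1
s2: b2⊕b3⊕b6⊕b7⊕b10⊕b11⊕b14⊕b15 = 0⊕0⊕1⊕0⊕0⊕0⊕1⊕0 = 0
s4: b4⊕b5⊕b6⊕b7⊕b12⊕b13⊕b14⊕b15 = 0⊕1⊕1⊕0⊕0⊕0⊕1⊕0 = 1
s8: b8⊕b9⊕b10⊕b11⊕b12⊕b13⊕b14⊕b15 = 0⊕0⊕0⊕0⊕0⊕0⊕1⊕0 = 1
Syndrome (s8...s1) = 1101 → position 13.
Overall parity (XOR of all 16 bits, including p0): 0⊕0⊕0⊕0⊕0⊕1⊕1⊕0⊕0⊕0⊕0⊕0⊕0⊕0⊕1⊕0 = 1
Overall=1, syndrome position=13 → single-bit error at position 13.

single 13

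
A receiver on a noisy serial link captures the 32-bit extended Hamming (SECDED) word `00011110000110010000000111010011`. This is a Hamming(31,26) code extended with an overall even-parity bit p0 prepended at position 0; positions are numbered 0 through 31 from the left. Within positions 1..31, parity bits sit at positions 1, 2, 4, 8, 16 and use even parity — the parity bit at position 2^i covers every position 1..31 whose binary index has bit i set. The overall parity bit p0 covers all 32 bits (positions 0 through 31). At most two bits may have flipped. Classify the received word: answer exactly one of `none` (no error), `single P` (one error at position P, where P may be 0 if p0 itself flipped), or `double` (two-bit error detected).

single 0

s1: b1⊕b3⊕b5⊕b7⊕b9⊕b11⊕b13⊕b15⊕b17⊕b19⊕b21⊕b23⊕b25⊕b27⊕b29⊕b31 = 0⊕1⊕1⊕0⊕0⊕1⊕0⊕1⊕0⊕0⊕0⊕1⊕1⊕1⊕0⊕1 = 0
s2: b2⊕b3⊕b6⊕b7⊕b10⊕b11⊕b14⊕b15⊕b18⊕b19⊕b22⊕b23⊕b26⊕b27⊕b30⊕b31 = 0⊕1⊕1⊕0⊕0⊕1⊕0⊕1⊕0⊕0⊕0⊕1⊕0⊕1⊕1⊕1 = 0
s4: b4⊕b5⊕b6⊕b7⊕b12⊕b13⊕b14⊕b15⊕b20⊕b21⊕b22⊕b23⊕b28⊕b29⊕b30⊕b31 = 1⊕1⊕1⊕0⊕1⊕0⊕0⊕1⊕0⊕0⊕0⊕1⊕0⊕0⊕1⊕1 = 0
s8: b8⊕b9⊕b10⊕b11⊕b12⊕b13⊕b14⊕b15⊕b24⊕b25⊕b26⊕b27⊕b28⊕b29⊕b30⊕b31 = 0⊕0⊕0⊕1⊕1⊕0⊕0⊕1⊕1⊕1⊕0⊕1⊕0⊕0⊕1⊕1 = 0
s16: b16⊕b17⊕b18⊕b19⊕b20⊕b21⊕b22⊕b23⊕b24⊕b25⊕b26⊕b27⊕b28⊕b29⊕b30⊕b31 = 0⊕0⊕0⊕0⊕0⊕0⊕0⊕1⊕1⊕1⊕0⊕1⊕0⊕0⊕1⊕1 = 0
Syndrome (s16...s1) = 00000 → position 0 (no error).
Overall parity (XOR of all 32 bits, including p0): 0⊕0⊕0⊕1⊕1⊕1⊕1⊕0⊕0⊕0⊕0⊕1⊕1⊕0⊕0⊕1⊕0⊕0⊕0⊕0⊕0⊕0⊕0⊕1⊕1⊕1⊕0⊕1⊕0⊕0⊕1⊕1 = 1
Overall=1, syndrome position=0 → single-bit error at position 0.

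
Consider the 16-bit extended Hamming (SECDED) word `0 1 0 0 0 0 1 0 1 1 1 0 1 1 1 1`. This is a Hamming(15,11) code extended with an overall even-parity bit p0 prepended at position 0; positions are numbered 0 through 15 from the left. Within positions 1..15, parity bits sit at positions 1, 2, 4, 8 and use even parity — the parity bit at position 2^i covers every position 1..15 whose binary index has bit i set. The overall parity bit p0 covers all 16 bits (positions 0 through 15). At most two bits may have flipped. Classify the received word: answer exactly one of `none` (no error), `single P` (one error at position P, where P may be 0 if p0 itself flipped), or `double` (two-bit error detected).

single 12

s1: b1⊕b3⊕b5⊕b7⊕b9⊕b11⊕b13⊕b15 = 1⊕0⊕0⊕0⊕1⊕0⊕1⊕1 = 0
s2: b2⊕b3⊕b6⊕b7⊕b10⊕b11⊕b14⊕b15 = 0⊕0⊕1⊕0⊕1⊕0⊕1⊕1 = 0
s4: b4⊕b5⊕b6⊕b7⊕b12⊕b13⊕b14⊕b15 = 0⊕0⊕1⊕0⊕1⊕1⊕1⊕1 = 1
s8: b8⊕b9⊕b10⊕b11⊕b12⊕b13⊕b14⊕b15 = 1⊕1⊕1⊕0⊕1⊕1⊕1⊕1 = 1
Syndrome (s8...s1) = 1100 → position 12.
Overall parity (XOR of all 16 bits, including p0): 0⊕1⊕0⊕0⊕0⊕0⊕1⊕0⊕1⊕1⊕1⊕0⊕1⊕1⊕1⊕1 = 1
Overall=1, syndrome position=12 → single-bit error at position 12.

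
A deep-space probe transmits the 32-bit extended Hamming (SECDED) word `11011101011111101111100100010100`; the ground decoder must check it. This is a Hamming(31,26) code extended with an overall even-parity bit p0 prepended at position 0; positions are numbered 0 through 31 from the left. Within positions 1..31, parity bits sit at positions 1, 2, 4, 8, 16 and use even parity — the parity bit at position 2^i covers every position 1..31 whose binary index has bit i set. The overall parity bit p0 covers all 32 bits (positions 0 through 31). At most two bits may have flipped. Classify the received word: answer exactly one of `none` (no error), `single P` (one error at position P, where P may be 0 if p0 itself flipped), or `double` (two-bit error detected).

double

s1: b1⊕b3⊕b5⊕b7⊕b9⊕b11⊕b13⊕b15⊕b17⊕b19⊕b21⊕b23⊕b25⊕b27⊕b29⊕b31 = 1⊕1⊕1⊕1⊕1⊕1⊕1⊕0⊕1⊕1⊕0⊕1⊕0⊕1⊕1⊕0 = 0
s2: b2⊕b3⊕b6⊕b7⊕b10⊕b11⊕b14⊕b15⊕b18⊕b19⊕b22⊕b23⊕b26⊕b27⊕b30⊕b31 = 0⊕1⊕0⊕1⊕1⊕1⊕1⊕0⊕1⊕1⊕0⊕1⊕0⊕1⊕0⊕0 = 1
s4: b4⊕b5⊕b6⊕b7⊕b12⊕b13⊕b14⊕b15⊕b20⊕b21⊕b22⊕b23⊕b28⊕b29⊕b30⊕b31 = 1⊕1⊕0⊕1⊕1⊕1⊕1⊕0⊕1⊕0⊕0⊕1⊕0⊕1⊕0⊕0 = 1
s8: b8⊕b9⊕b10⊕b11⊕b12⊕b13⊕b14⊕b15⊕b24⊕b25⊕b26⊕b27⊕b28⊕b29⊕b30⊕b31 = 0⊕1⊕1⊕1⊕1⊕1⊕1⊕0⊕0⊕0⊕0⊕1⊕0⊕1⊕0⊕0 = 0
s16: b16⊕b17⊕b18⊕b19⊕b20⊕b21⊕b22⊕b23⊕b24⊕b25⊕b26⊕b27⊕b28⊕b29⊕b30⊕b31 = 1⊕1⊕1⊕1⊕1⊕0⊕0⊕1⊕0⊕0⊕0⊕1⊕0⊕1⊕0⊕0 = 0
Syndrome (s16...s1) = 00110 → position 6.
Overall parity (XOR of all 32 bits, including p0): 1⊕1⊕0⊕1⊕1⊕1⊕0⊕1⊕0⊕1⊕1⊕1⊕1⊕1⊕1⊕0⊕1⊕1⊕1⊕1⊕1⊕0⊕0⊕1⊕0⊕0⊕0⊕1⊕0⊕1⊕0⊕0 = 0
Overall=0, syndrome position=6 → double-bit error detected (uncorrectable).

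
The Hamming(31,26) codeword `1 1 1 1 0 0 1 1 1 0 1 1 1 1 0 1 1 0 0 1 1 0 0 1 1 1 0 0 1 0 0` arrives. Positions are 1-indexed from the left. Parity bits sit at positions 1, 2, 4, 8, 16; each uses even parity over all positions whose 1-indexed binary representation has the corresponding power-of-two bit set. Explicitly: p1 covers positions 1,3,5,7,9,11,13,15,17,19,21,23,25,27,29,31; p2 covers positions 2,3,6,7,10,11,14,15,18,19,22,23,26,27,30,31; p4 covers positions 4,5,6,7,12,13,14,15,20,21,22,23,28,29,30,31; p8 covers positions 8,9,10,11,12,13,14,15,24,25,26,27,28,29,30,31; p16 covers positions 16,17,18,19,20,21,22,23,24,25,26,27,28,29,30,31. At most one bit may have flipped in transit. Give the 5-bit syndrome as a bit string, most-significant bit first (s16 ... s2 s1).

00000

s1: b1⊕b3⊕b5⊕b7⊕b9⊕b11⊕b13⊕b15⊕b17⊕b19⊕b21⊕b23⊕b25⊕b27⊕b29⊕b31 = 1⊕1⊕0⊕1⊕1⊕1⊕1⊕0⊕1⊕0⊕1⊕0⊕1⊕0⊕1⊕0 = 0
s2: b2⊕b3⊕b6⊕b7⊕b10⊕b11⊕b14⊕b15⊕b18⊕b19⊕b22⊕b23⊕b26⊕b27⊕b30⊕b31 = 1⊕1⊕0⊕1⊕0⊕1⊕1⊕0⊕0⊕0⊕0⊕0⊕1⊕0⊕0⊕0 = 0
s4: b4⊕b5⊕b6⊕b7⊕b12⊕b13⊕b14⊕b15⊕b20⊕b21⊕b22⊕b23⊕b28⊕b29⊕b30⊕b31 = 1⊕0⊕0⊕1⊕1⊕1⊕1⊕0⊕1⊕1⊕0⊕0⊕0⊕1⊕0⊕0 = 0
s8: b8⊕b9⊕b10⊕b11⊕b12⊕b13⊕b14⊕b15⊕b24⊕b25⊕b26⊕b27⊕b28⊕b29⊕b30⊕b31 = 1⊕1⊕0⊕1⊕1⊕1⊕1⊕0⊕1⊕1⊕1⊕0⊕0⊕1⊕0⊕0 = 0
s16: b16⊕b17⊕b18⊕b19⊕b20⊕b21⊕b22⊕b23⊕b24⊕b25⊕b26⊕b27⊕b28⊕b29⊕b30⊕b31 = 1⊕1⊕0⊕0⊕1⊕1⊕0⊕0⊕1⊕1⊕1⊕0⊕0⊕1⊕0⊕0 = 0
Syndrome (s16...s1) = 00000 → position 0 (no error).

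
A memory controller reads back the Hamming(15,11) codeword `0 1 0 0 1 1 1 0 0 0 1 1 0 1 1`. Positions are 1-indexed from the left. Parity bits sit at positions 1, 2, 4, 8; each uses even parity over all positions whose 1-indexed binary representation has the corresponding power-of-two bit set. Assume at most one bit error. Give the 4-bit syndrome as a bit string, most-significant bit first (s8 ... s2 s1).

0000

s1: b1⊕b3⊕b5⊕b7⊕b9⊕b11⊕b13⊕b15 = 0⊕0⊕1⊕1⊕0⊕1⊕0⊕1 = 0
s2: b2⊕b3⊕b6⊕b7⊕b10⊕b11⊕b14⊕b15 = 1⊕0⊕1⊕1⊕0⊕1⊕1⊕1 = 0
s4: b4⊕b5⊕b6⊕b7⊕b12⊕b13⊕b14⊕b15 = 0⊕1⊕1⊕1⊕1⊕0⊕1⊕1 = 0
s8: b8⊕b9⊕b10⊕b11⊕b12⊕b13⊕b14⊕b15 = 0⊕0⊕0⊕1⊕1⊕0⊕1⊕1 = 0
Syndrome (s8...s1) = 0000 → position 0 (no error).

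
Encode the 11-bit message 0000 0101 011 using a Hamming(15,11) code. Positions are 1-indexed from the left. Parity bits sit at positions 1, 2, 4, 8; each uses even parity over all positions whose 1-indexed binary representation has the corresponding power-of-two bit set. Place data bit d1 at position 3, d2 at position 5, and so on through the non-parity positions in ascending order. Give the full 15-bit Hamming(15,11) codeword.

Place data bits at non-power-of-two positions: b3=0, b5=0, b6=0, b7=0, b9=0, b10=1, b11=0, b12=1, b13=0, b14=1, b15=1.
p1 = XOR of data positions {3,5,7,9,11,13,15} = 0⊕0⊕0⊕0⊕0⊕0⊕1 = 1
p2 = XOR of data positions {3,6,7,10,11,14,15} = 0⊕0⊕0⊕1⊕0⊕1⊕1 = 1
p4 = XOR of data positions {5,6,7,12,13,14,15} = 0⊕0⊕0⊕1⊕0⊕1⊕1 = 1
p8 = XOR of data positions {9,10,11,12,13,14,15} = 0⊕1⊕0⊕1⊕0⊕1⊕1 = 0
Codeword b1..b15 = 110100000101011

110100000101011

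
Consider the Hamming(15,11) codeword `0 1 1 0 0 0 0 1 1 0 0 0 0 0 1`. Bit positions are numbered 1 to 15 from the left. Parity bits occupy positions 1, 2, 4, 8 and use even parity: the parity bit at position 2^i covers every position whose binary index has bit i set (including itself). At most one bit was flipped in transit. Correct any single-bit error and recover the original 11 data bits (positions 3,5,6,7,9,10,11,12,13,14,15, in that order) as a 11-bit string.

s1: b1⊕b3⊕b5⊕b7⊕b9⊕b11⊕b13⊕b15 = 0⊕1⊕0⊕0⊕1⊕0⊕0⊕1 = 1
s2: b2⊕b3⊕b6⊕b7⊕b10⊕b11⊕b14⊕b15 = 1⊕1⊕0⊕0⊕0⊕0⊕0⊕1 = 1
s4: b4⊕b5⊕b6⊕b7⊕b12⊕b13⊕b14⊕b15 = 0⊕0⊕0⊕0⊕0⊕0⊕0⊕1 = 1
s8: b8⊕b9⊕b10⊕b11⊕b12⊕b13⊕b14⊕b15 = 1⊕1⊕0⊕0⊕0⊕0⊕0⊕1 = 1
Syndrome (s8...s1) = 1111 → position 15.
Flip bit 15: corrected codeword = 011000011000000
Data bits at positions 3,5,6,7,9,10,11,12,13,14,15: 10001000000

10001000000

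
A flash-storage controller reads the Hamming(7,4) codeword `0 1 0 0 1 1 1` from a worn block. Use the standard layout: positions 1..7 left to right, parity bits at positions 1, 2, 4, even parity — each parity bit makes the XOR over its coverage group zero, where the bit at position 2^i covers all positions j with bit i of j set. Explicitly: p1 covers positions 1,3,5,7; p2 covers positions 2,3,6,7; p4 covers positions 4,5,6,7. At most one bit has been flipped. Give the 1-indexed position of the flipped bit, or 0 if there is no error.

s1: b1⊕b3⊕b5⊕b7 = 0⊕0⊕1⊕1 = 0
s2: b2⊕b3⊕b6⊕b7 = 1⊕0⊕1⊕1 = 1
s4: b4⊕b5⊕b6⊕b7 = 0⊕1⊕1⊕1 = 1
Syndrome (s4...s1) = 110 → position 6.

6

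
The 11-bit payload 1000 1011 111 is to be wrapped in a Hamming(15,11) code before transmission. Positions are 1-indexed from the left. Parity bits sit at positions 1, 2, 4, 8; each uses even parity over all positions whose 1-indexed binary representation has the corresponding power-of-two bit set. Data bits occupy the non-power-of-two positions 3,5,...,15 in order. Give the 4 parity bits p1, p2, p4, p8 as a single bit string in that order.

Place data bits at non-power-of-two positions: b3=1, b5=0, b6=0, b7=0, b9=1, b10=0, b11=1, b12=1, b13=1, b14=1, b15=1.
p1 = XOR of data positions {3,5,7,9,11,13,15} = 1⊕0⊕0⊕1⊕1⊕1⊕1 = 1
p2 = XOR of data positions {3,6,7,10,11,14,15} = 1⊕0⊕0⊕0⊕1⊕1⊕1 = 0
p4 = XOR of data positions {5,6,7,12,13,14,15} = 0⊕0⊕0⊕1⊕1⊕1⊕1 = 0
p8 = XOR of data positions {9,10,11,12,13,14,15} = 1⊕0⊕1⊕1⊕1⊕1⊕1 = 0
Parity bits p1,p2,p4,p8 = 1000

1000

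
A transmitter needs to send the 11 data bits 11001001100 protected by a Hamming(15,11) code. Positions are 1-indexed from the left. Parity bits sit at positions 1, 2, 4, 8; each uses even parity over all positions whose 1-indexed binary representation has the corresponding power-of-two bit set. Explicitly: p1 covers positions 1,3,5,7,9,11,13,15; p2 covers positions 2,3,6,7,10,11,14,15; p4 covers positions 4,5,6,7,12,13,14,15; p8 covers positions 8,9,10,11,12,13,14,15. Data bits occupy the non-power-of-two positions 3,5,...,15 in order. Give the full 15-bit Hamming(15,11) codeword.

011110011001100

Place data bits at non-power-of-two positions: b3=1, b5=1, b6=0, b7=0, b9=1, b10=0, b11=0, b12=1, b13=1, b14=0, b15=0.
p1 = XOR of data positions {3,5,7,9,11,13,15} = 1⊕1⊕0⊕1⊕0⊕1⊕0 = 0
p2 = XOR of data positions {3,6,7,10,11,14,15} = 1⊕0⊕0⊕0⊕0⊕0⊕0 = 1
p4 = XOR of data positions {5,6,7,12,13,14,15} = 1⊕0⊕0⊕1⊕1⊕0⊕0 = 1
p8 = XOR of data positions {9,10,11,12,13,14,15} = 1⊕0⊕0⊕1⊕1⊕0⊕0 = 1
Codeword b1..b15 = 011110011001100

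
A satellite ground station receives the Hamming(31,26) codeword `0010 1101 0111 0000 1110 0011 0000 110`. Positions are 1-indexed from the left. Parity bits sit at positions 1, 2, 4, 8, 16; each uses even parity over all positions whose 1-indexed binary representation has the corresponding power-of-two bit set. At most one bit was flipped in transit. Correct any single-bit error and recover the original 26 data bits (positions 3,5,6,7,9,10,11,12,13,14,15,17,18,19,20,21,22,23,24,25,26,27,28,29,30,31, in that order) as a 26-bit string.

11100111000111000111000110

s1: b1⊕b3⊕b5⊕b7⊕b9⊕b11⊕b13⊕b15⊕b17⊕b19⊕b21⊕b23⊕b25⊕b27⊕b29⊕b31 = 0⊕1⊕1⊕0⊕0⊕1⊕0⊕0⊕1⊕1⊕0⊕1⊕0⊕0⊕1⊕0 = 1
s2: b2⊕b3⊕b6⊕b7⊕b10⊕b11⊕b14⊕b15⊕b18⊕b19⊕b22⊕b23⊕b26⊕b27⊕b30⊕b31 = 0⊕1⊕1⊕0⊕1⊕1⊕0⊕0⊕1⊕1⊕0⊕1⊕0⊕0⊕1⊕0 = 0
s4: b4⊕b5⊕b6⊕b7⊕b12⊕b13⊕b14⊕b15⊕b20⊕b21⊕b22⊕b23⊕b28⊕b29⊕b30⊕b31 = 0⊕1⊕1⊕0⊕1⊕0⊕0⊕0⊕0⊕0⊕0⊕1⊕0⊕1⊕1⊕0 = 0
s8: b8⊕b9⊕b10⊕b11⊕b12⊕b13⊕b14⊕b15⊕b24⊕b25⊕b26⊕b27⊕b28⊕b29⊕b30⊕b31 = 1⊕0⊕1⊕1⊕1⊕0⊕0⊕0⊕1⊕0⊕0⊕0⊕0⊕1⊕1⊕0 = 1
s16: b16⊕b17⊕b18⊕b19⊕b20⊕b21⊕b22⊕b23⊕b24⊕b25⊕b26⊕b27⊕b28⊕b29⊕b30⊕b31 = 0⊕1⊕1⊕1⊕0⊕0⊕0⊕1⊕1⊕0⊕0⊕0⊕0⊕1⊕1⊕0 = 1
Syndrome (s16...s1) = 11001 → position 25.
Flip bit 25: corrected codeword = 0010110101110000111000111000110
Data bits at positions 3,5,6,7,9,10,11,12,13,14,15,17,18,19,20,21,22,23,24,25,26,27,28,29,30,31: 11100111000111000111000110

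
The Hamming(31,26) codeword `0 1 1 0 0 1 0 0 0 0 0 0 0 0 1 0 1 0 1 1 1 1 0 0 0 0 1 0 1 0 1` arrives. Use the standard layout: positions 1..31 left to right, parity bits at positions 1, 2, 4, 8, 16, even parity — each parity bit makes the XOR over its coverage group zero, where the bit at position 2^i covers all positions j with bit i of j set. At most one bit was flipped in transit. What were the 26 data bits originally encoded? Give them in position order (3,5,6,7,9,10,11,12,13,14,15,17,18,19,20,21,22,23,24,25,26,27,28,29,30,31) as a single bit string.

s1: b1⊕b3⊕b5⊕b7⊕b9⊕b11⊕b13⊕b15⊕b17⊕b19⊕b21⊕b23⊕b25⊕b27⊕b29⊕b31 = 0⊕1⊕0⊕0⊕0⊕0⊕0⊕1⊕1⊕1⊕1⊕0⊕0⊕1⊕1⊕1 = 0
s2: b2⊕b3⊕b6⊕b7⊕b10⊕b11⊕b14⊕b15⊕b18⊕b19⊕b22⊕b23⊕b26⊕b27⊕b30⊕b31 = 1⊕1⊕1⊕0⊕0⊕0⊕0⊕1⊕0⊕1⊕1⊕0⊕0⊕1⊕0⊕1 = 0
s4: b4⊕b5⊕b6⊕b7⊕b12⊕b13⊕b14⊕b15⊕b20⊕b21⊕b22⊕b23⊕b28⊕b29⊕b30⊕b31 = 0⊕0⊕1⊕0⊕0⊕0⊕0⊕1⊕1⊕1⊕1⊕0⊕0⊕1⊕0⊕1 = 1
s8: b8⊕b9⊕b10⊕b11⊕b12⊕b13⊕b14⊕b15⊕b24⊕b25⊕b26⊕b27⊕b28⊕b29⊕b30⊕b31 = 0⊕0⊕0⊕0⊕0⊕0⊕0⊕1⊕0⊕0⊕0⊕1⊕0⊕1⊕0⊕1 = 0
s16: b16⊕b17⊕b18⊕b19⊕b20⊕b21⊕b22⊕b23⊕b24⊕b25⊕b26⊕b27⊕b28⊕b29⊕b30⊕b31 = 0⊕1⊕0⊕1⊕1⊕1⊕1⊕0⊕0⊕0⊕0⊕1⊕0⊕1⊕0⊕1 = 0
Syndrome (s16...s1) = 00100 → position 4.
Flip bit 4: corrected codeword = 0111010000000010101111000010101
Data bits at positions 3,5,6,7,9,10,11,12,13,14,15,17,18,19,20,21,22,23,24,25,26,27,28,29,30,31: 10100000001101111000010101

10100000001101111000010101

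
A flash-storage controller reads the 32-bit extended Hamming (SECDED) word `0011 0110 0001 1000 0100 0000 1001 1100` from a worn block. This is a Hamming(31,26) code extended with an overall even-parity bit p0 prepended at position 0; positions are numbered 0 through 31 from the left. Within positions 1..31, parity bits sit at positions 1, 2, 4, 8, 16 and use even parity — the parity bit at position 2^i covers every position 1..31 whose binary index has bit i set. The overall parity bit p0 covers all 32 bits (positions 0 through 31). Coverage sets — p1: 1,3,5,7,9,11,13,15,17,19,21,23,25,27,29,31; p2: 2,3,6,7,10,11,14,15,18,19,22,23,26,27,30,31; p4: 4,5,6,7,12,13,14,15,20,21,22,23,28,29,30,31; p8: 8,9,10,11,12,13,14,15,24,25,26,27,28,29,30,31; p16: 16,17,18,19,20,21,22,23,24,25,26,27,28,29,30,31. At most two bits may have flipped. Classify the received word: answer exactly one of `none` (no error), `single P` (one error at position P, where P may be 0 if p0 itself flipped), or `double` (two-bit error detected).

s1: b1⊕b3⊕b5⊕b7⊕b9⊕b11⊕b13⊕b15⊕b17⊕b19⊕b21⊕b23⊕b25⊕b27⊕b29⊕b31 = 0⊕1⊕1⊕0⊕0⊕1⊕0⊕0⊕1⊕0⊕0⊕0⊕0⊕1⊕1⊕0 = 0
s2: b2⊕b3⊕b6⊕b7⊕b10⊕b11⊕b14⊕b15⊕b18⊕b19⊕b22⊕b23⊕b26⊕b27⊕b30⊕b31 = 1⊕1⊕1⊕0⊕0⊕1⊕0⊕0⊕0⊕0⊕0⊕0⊕0⊕1⊕0⊕0 = 1
s4: b4⊕b5⊕b6⊕b7⊕b12⊕b13⊕b14⊕b15⊕b20⊕b21⊕b22⊕b23⊕b28⊕b29⊕b30⊕b31 = 0⊕1⊕1⊕0⊕1⊕0⊕0⊕0⊕0⊕0⊕0⊕0⊕1⊕1⊕0⊕0 = 1
s8: b8⊕b9⊕b10⊕b11⊕b12⊕b13⊕b14⊕b15⊕b24⊕b25⊕b26⊕b27⊕b28⊕b29⊕b30⊕b31 = 0⊕0⊕0⊕1⊕1⊕0⊕0⊕0⊕1⊕0⊕0⊕1⊕1⊕1⊕0⊕0 = 0
s16: b16⊕b17⊕b18⊕b19⊕b20⊕b21⊕b22⊕b23⊕b24⊕b25⊕b26⊕b27⊕b28⊕b29⊕b30⊕b31 = 0⊕1⊕0⊕0⊕0⊕0⊕0⊕0⊕1⊕0⊕0⊕1⊕1⊕1⊕0⊕0 = 1
Syndrome (s16...s1) = 10110 → position 22.
Overall parity (XOR of all 32 bits, including p0): 0⊕0⊕1⊕1⊕0⊕1⊕1⊕0⊕0⊕0⊕0⊕1⊕1⊕0⊕0⊕0⊕0⊕1⊕0⊕0⊕0⊕0⊕0⊕0⊕1⊕0⊕0⊕1⊕1⊕1⊕0⊕0 = 1
Overall=1, syndrome position=22 → single-bit error at position 22.

single 22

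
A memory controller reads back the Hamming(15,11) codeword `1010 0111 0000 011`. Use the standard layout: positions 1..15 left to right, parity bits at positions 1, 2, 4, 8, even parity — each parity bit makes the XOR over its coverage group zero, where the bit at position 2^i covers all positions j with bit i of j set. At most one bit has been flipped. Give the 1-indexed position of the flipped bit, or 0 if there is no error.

10

s1: b1⊕b3⊕b5⊕b7⊕b9⊕b11⊕b13⊕b15 = 1⊕1⊕0⊕1⊕0⊕0⊕0⊕1 = 0
s2: b2⊕b3⊕b6⊕b7⊕b10⊕b11⊕b14⊕b15 = 0⊕1⊕1⊕1⊕0⊕0⊕1⊕1 = 1
s4: b4⊕b5⊕b6⊕b7⊕b12⊕b13⊕b14⊕b15 = 0⊕0⊕1⊕1⊕0⊕0⊕1⊕1 = 0
s8: b8⊕b9⊕b10⊕b11⊕b12⊕b13⊕b14⊕b15 = 1⊕0⊕0⊕0⊕0⊕0⊕1⊕1 = 1
Syndrome (s8...s1) = 1010 → position 10.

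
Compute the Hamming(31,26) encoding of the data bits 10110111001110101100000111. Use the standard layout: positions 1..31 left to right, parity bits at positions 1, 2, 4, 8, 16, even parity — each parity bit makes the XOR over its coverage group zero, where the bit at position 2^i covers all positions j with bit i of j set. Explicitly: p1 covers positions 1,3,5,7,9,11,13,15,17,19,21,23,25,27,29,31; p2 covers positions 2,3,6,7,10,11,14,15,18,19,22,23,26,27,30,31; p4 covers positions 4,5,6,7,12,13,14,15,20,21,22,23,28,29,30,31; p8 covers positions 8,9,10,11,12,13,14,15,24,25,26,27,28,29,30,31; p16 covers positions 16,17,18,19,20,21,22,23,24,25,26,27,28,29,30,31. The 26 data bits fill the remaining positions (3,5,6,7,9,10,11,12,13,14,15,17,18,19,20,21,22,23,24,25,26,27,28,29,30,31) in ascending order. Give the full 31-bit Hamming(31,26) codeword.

Place data bits at non-power-of-two positions: b3=1, b5=0, b6=1, b7=1, b9=0, b10=1, b11=1, b12=1, b13=0, b14=0, b15=1, b17=1, b18=1, b19=0, b20=1, b21=0, b22=1, b23=1, b24=0, b25=0, b26=0, b27=0, b28=0, b29=1, b30=1, b31=1.
p1 = XOR of data positions {3,5,7,9,11,13,15,17,19,21,23,25,27,29,31} = 1⊕0⊕1⊕0⊕1⊕0⊕1⊕1⊕0⊕0⊕1⊕0⊕0⊕1⊕1 = 0
p2 = XOR of data positions {3,6,7,10,11,14,15,18,19,22,23,26,27,30,31} = 1⊕1⊕1⊕1⊕1⊕0⊕1⊕1⊕0⊕1⊕1⊕0⊕0⊕1⊕1 = 1
p4 = XOR of data positions {5,6,7,12,13,14,15,20,21,22,23,28,29,30,31} = 0⊕1⊕1⊕1⊕0⊕0⊕1⊕1⊕0⊕1⊕1⊕0⊕1⊕1⊕1 = 0
p8 = XOR of data positions {9,10,11,12,13,14,15,24,25,26,27,28,29,30,31} = 0⊕1⊕1⊕1⊕0⊕0⊕1⊕0⊕0⊕0⊕0⊕0⊕1⊕1⊕1 = 1
p16 = XOR of data positions {17,18,19,20,21,22,23,24,25,26,27,28,29,30,31} = 1⊕1⊕0⊕1⊕0⊕1⊕1⊕0⊕0⊕0⊕0⊕0⊕1⊕1⊕1 = 0
Codeword b1..b31 = 0110011101110010110101100000111

0110011101110010110101100000111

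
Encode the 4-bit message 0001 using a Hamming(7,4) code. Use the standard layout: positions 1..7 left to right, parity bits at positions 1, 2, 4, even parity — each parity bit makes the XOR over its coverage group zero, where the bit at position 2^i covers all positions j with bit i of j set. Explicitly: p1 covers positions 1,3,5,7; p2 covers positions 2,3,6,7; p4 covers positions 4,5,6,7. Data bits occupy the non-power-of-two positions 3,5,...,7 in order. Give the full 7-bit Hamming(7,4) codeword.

Place data bits at non-power-of-two positions: b3=0, b5=0, b6=0, b7=1.
p1 = XOR of data positions {3,5,7} = 0⊕0⊕1 = 1
p2 = XOR of data positions {3,6,7} = 0⊕0⊕1 = 1
p4 = XOR of data positions {5,6,7} = 0⊕0⊕1 = 1
Codeword b1..b7 = 1101001

1101001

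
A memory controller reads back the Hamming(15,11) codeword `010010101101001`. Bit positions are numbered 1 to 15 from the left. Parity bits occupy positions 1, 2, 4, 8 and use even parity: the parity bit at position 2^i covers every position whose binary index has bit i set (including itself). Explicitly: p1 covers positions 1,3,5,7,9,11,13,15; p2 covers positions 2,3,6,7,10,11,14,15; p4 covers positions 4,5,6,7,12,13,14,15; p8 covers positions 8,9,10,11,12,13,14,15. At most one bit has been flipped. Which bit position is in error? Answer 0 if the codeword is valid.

0

s1: b1⊕b3⊕b5⊕b7⊕b9⊕b11⊕b13⊕b15 = 0⊕0⊕1⊕1⊕1⊕0⊕0⊕1 = 0
s2: b2⊕b3⊕b6⊕b7⊕b10⊕b11⊕b14⊕b15 = 1⊕0⊕0⊕1⊕1⊕0⊕0⊕1 = 0
s4: b4⊕b5⊕b6⊕b7⊕b12⊕b13⊕b14⊕b15 = 0⊕1⊕0⊕1⊕1⊕0⊕0⊕1 = 0
s8: b8⊕b9⊕b10⊕b11⊕b12⊕b13⊕b14⊕b15 = 0⊕1⊕1⊕0⊕1⊕0⊕0⊕1 = 0
Syndrome (s8...s1) = 0000 → position 0 (no error).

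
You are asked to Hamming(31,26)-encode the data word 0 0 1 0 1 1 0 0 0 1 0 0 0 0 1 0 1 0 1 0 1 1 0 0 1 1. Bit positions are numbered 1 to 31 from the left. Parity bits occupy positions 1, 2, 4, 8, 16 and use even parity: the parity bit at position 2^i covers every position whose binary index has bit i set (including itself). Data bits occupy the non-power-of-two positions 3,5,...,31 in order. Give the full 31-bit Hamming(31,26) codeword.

Place data bits at non-power-of-two positions: b3=0, b5=0, b6=1, b7=0, b9=1, b10=1, b11=0, b12=0, b13=0, b14=1, b15=0, b17=0, b18=0, b19=0, b20=1, b21=0, b22=1, b23=0, b24=1, b25=0, b26=1, b27=1, b28=0, b29=0, b30=1, b31=1.
p1 = XOR of data positions {3,5,7,9,11,13,15,17,19,21,23,25,27,29,31} = 0⊕0⊕0⊕1⊕0⊕0⊕0⊕0⊕0⊕0⊕0⊕0⊕1⊕0⊕1 = 1
p2 = XOR of data positions {3,6,7,10,11,14,15,18,19,22,23,26,27,30,31} = 0⊕1⊕0⊕1⊕0⊕1⊕0⊕0⊕0⊕1⊕0⊕1⊕1⊕1⊕1 = 0
p4 = XOR of data positions {5,6,7,12,13,14,15,20,21,22,23,28,29,30,31} = 0⊕1⊕0⊕0⊕0⊕1⊕0⊕1⊕0⊕1⊕0⊕0⊕0⊕1⊕1 = 0
p8 = XOR of data positions {9,10,11,12,13,14,15,24,25,26,27,28,29,30,31} = 1⊕1⊕0⊕0⊕0⊕1⊕0⊕1⊕0⊕1⊕1⊕0⊕0⊕1⊕1 = 0
p16 = XOR of data positions {17,18,19,20,21,22,23,24,25,26,27,28,29,30,31} = 0⊕0⊕0⊕1⊕0⊕1⊕0⊕1⊕0⊕1⊕1⊕0⊕0⊕1⊕1 = 1
Codeword b1..b31 = 1000010011000101000101010110011

1000010011000101000101010110011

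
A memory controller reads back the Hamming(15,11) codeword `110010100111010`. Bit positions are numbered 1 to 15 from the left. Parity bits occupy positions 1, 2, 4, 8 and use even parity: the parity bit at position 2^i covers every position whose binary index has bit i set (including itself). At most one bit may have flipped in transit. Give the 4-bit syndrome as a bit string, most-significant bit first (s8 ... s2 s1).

0010

s1: b1⊕b3⊕b5⊕b7⊕b9⊕b11⊕b13⊕b15 = 1⊕0⊕1⊕1⊕0⊕1⊕0⊕0 = 0
s2: b2⊕b3⊕b6⊕b7⊕b10⊕b11⊕b14⊕b15 = 1⊕0⊕0⊕1⊕1⊕1⊕1⊕0 = 1
s4: b4⊕b5⊕b6⊕b7⊕b12⊕b13⊕b14⊕b15 = 0⊕1⊕0⊕1⊕1⊕0⊕1⊕0 = 0
s8: b8⊕b9⊕b10⊕b11⊕b12⊕b13⊕b14⊕b15 = 0⊕0⊕1⊕1⊕1⊕0⊕1⊕0 = 0
Syndrome (s8...s1) = 0010 → position 2.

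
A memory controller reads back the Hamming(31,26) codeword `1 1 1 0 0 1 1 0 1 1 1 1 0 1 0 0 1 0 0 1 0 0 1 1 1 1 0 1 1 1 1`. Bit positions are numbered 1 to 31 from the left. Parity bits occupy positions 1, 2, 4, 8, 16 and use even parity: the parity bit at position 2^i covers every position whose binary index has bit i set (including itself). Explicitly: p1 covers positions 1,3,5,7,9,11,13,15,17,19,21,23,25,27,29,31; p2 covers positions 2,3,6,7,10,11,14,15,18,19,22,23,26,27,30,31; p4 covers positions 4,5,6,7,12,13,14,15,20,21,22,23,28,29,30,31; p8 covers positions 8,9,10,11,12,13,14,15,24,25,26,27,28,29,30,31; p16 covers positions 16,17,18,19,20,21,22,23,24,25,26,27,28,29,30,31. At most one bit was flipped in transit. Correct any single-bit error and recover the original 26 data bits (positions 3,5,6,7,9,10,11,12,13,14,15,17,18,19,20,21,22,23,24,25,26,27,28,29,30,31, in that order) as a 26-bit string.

10111111010100100111101111

s1: b1⊕b3⊕b5⊕b7⊕b9⊕b11⊕b13⊕b15⊕b17⊕b19⊕b21⊕b23⊕b25⊕b27⊕b29⊕b31 = 1⊕1⊕0⊕1⊕1⊕1⊕0⊕0⊕1⊕0⊕0⊕1⊕1⊕0⊕1⊕1 = 0
s2: b2⊕b3⊕b6⊕b7⊕b10⊕b11⊕b14⊕b15⊕b18⊕b19⊕b22⊕b23⊕b26⊕b27⊕b30⊕b31 = 1⊕1⊕1⊕1⊕1⊕1⊕1⊕0⊕0⊕0⊕0⊕1⊕1⊕0⊕1⊕1 = 1
s4: b4⊕b5⊕b6⊕b7⊕b12⊕b13⊕b14⊕b15⊕b20⊕b21⊕b22⊕b23⊕b28⊕b29⊕b30⊕b31 = 0⊕0⊕1⊕1⊕1⊕0⊕1⊕0⊕1⊕0⊕0⊕1⊕1⊕1⊕1⊕1 = 0
s8: b8⊕b9⊕b10⊕b11⊕b12⊕b13⊕b14⊕b15⊕b24⊕b25⊕b26⊕b27⊕b28⊕b29⊕b30⊕b31 = 0⊕1⊕1⊕1⊕1⊕0⊕1⊕0⊕1⊕1⊕1⊕0⊕1⊕1⊕1⊕1 = 0
s16: b16⊕b17⊕b18⊕b19⊕b20⊕b21⊕b22⊕b23⊕b24⊕b25⊕b26⊕b27⊕b28⊕b29⊕b30⊕b31 = 0⊕1⊕0⊕0⊕1⊕0⊕0⊕1⊕1⊕1⊕1⊕0⊕1⊕1⊕1⊕1 = 0
Syndrome (s16...s1) = 00010 → position 2.
Flip bit 2: corrected codeword = 1010011011110100100100111101111
Data bits at positions 3,5,6,7,9,10,11,12,13,14,15,17,18,19,20,21,22,23,24,25,26,27,28,29,30,31: 10111111010100100111101111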